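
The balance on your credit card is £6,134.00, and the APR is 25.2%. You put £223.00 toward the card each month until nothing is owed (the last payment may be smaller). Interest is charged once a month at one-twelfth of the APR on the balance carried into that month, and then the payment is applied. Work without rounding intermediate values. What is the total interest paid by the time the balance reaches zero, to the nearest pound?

Monthly rate r = 25.2%/12 = 2.1% = 0.021.
Payoff takes n = ⌈−ln(1 − rB₀/P)/ln(1+r)⌉ = ⌈41.472⌉ = 42 payments; the last is £105.91.
Total paid = 41·£223.00 + £105.91 = £9,248.91.
Total interest = total paid − principal = £9,248.91 − £6,134.00 = £3,114.91.

£3,115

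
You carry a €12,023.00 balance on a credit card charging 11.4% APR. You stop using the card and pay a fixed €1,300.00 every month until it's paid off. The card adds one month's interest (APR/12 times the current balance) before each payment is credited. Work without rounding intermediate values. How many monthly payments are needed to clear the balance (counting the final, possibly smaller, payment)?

Monthly rate r = 11.4%/12 = 0.95% = 0.0095.
Recurrence: B ← B·(1+r) − €1,300.00.
Month 1: interest €114.22; balance after payment €10,837.22.
Month 2: interest €102.95; balance after payment €9,640.17.
Closed form: n = −ln(1 − rB₀/P)/ln(1+r) = −ln(0.91214)/ln(1.0095) ≈ 9.726, so the balance reaches zero during payment 10.

10 payments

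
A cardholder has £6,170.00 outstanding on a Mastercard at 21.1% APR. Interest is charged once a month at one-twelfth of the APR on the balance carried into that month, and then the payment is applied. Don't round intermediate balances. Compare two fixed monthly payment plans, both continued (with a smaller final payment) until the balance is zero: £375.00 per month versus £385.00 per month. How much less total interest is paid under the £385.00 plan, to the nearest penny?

£37.14

Monthly rate r = 21.1%/12 = 1.75833% = 0.0175833.
At £375.00/mo: n = ⌈−ln(1 − rB₀/P)/ln(1+r)⌉ = 20 payments (last £223.05); total interest = total paid − £6,170.00 = £1,178.05.
At £385.00/mo: 19 payments (last £380.91); total interest £1,140.91.
Interest saved = £1,178.05 − £1,140.91 = £37.14.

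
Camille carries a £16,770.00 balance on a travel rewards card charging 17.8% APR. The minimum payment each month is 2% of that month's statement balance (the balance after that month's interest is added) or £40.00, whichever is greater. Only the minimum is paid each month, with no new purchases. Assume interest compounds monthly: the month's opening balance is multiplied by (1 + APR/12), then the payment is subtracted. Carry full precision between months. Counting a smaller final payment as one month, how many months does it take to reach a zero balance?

480 months

Monthly rate r = 17.8%/12 = 1.48333% = 0.0148333.
While 2% of the post-interest balance exceeds £40.00, each month B ← (B·(1+r))·(1 − 0.02), i.e. B shrinks by the factor (1+r)·0.98 = 0.99454.
This holds for months 1–391. Entering month 392 the balance is £1,969.09; 2% of the post-interest balance is now below £40.00, so the flat £40.00 minimum applies from here.
From month 392 a fixed £40.00 at rate r clears £1,969.09 in 89 more payments. Total: 391 + 89 = 480 months.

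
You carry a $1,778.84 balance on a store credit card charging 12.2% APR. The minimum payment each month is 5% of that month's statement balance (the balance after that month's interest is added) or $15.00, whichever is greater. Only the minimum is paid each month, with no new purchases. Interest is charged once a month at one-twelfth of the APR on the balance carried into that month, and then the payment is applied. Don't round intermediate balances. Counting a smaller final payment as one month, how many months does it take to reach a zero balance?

Monthly rate r = 12.2%/12 = 1.01667% = 0.0101667.
While 5% of the post-interest balance exceeds $15.00, each month B ← (B·(1+r))·(1 − 0.05), i.e. B shrinks by the factor (1+r)·0.95 = 0.95966.
This holds for months 1–44. Entering month 45 the balance is $290.58; 5% of the post-interest balance is now below $15.00, so the flat $15.00 minimum applies from here.
From month 45 a fixed $15.00 at rate r clears $290.58 in 22 more payments. Total: 44 + 22 = 66 months.

66 months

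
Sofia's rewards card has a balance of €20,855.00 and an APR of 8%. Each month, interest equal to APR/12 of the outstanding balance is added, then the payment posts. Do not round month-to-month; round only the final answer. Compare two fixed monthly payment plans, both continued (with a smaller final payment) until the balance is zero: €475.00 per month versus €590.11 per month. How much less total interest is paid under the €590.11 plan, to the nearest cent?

€894.86

Monthly rate r = 8%/12 = 0.666667% = 0.00666667.
At €475.00/mo: n = ⌈−ln(1 − rB₀/P)/ln(1+r)⌉ = 53 payments (last €56.40); total interest = total paid − €20,855.00 = €3,901.40.
At €590.11/mo: 41 payments (last €257.14); total interest €3,006.54.
Interest saved = €3,901.40 − €3,006.54 = €894.86.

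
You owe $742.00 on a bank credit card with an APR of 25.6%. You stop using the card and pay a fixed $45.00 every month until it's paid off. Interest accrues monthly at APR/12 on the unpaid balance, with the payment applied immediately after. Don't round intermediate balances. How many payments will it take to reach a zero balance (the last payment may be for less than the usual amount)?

21 months

Monthly rate r = 25.6%/12 = 2.13333% = 0.0213333.
Recurrence: B ← B·(1+r) − $45.00.
Month 1: interest $15.83; balance after payment $712.83.
Month 2: interest $15.21; balance after payment $683.04.
Closed form: n = −ln(1 − rB₀/P)/ln(1+r) = −ln(0.64824)/ln(1.02133) ≈ 20.536, so the balance reaches zero during payment 21.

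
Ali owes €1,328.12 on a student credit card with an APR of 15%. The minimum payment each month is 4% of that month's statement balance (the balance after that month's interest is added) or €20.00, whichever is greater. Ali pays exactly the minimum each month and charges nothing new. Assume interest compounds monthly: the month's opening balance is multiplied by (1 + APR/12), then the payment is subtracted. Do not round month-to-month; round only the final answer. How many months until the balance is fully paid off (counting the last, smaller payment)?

Monthly rate r = 15%/12 = 1.25% = 0.0125.
While 4% of the post-interest balance exceeds €20.00, each month B ← (B·(1+r))·(1 − 0.04), i.e. B shrinks by the factor (1+r)·0.96 = 0.972.
This holds for months 1–35. Entering month 36 the balance is €491.54; 4% of the post-interest balance is now below €20.00, so the flat €20.00 minimum applies from here.
From month 36 a fixed €20.00 at rate r clears €491.54 in 30 more payments. Total: 35 + 30 = 65 months.

65 months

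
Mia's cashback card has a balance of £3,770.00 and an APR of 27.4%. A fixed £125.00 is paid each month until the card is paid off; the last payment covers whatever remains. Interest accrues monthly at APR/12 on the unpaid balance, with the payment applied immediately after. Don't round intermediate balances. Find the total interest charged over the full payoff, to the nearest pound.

£2,691

Monthly rate r = 27.4%/12 = 2.28333% = 0.0228333.
Payoff takes n = ⌈−ln(1 − rB₀/P)/ln(1+r)⌉ = ⌈51.684⌉ = 52 payments; the last is £85.81.
Total paid = 51·£125.00 + £85.81 = £6,460.81.
Total interest = total paid − principal = £6,460.81 − £3,770.00 = £2,690.81.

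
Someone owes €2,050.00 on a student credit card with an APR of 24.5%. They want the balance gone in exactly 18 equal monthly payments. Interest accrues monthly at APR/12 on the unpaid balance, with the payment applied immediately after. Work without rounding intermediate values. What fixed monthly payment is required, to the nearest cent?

Monthly rate r = 24.5%/12 = 2.04167% = 0.0204167.
Level-payment amortization: P = B₀·r / (1 − (1+r)^(−n)) = 2050.00·0.0204167 / (1 − 1.02042^(−18)).
Denominator 1 − (1+r)^(−18) = 0.304968931.
P = 41.8542 / 0.304968931 ≈ 137.24.

€137.24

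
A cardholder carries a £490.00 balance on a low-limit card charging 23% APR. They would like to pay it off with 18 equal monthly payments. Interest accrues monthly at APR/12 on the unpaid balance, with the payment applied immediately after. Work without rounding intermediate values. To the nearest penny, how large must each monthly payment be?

Monthly rate r = 23%/12 = 1.91667% = 0.0191667.
Level-payment amortization: P = B₀·r / (1 − (1+r)^(−n)) = 490.00·0.0191667 / (1 − 1.01917^(−18)).
Denominator 1 − (1+r)^(−18) = 0.289463811.
P = 9.39167 / 0.289463811 ≈ 32.45.

£32.45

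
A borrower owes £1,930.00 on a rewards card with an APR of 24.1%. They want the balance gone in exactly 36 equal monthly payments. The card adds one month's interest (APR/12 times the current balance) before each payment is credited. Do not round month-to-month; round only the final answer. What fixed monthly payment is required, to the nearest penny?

£75.82

Monthly rate r = 24.1%/12 = 2.00833% = 0.0200833.
Level-payment amortization: P = B₀·r / (1 − (1+r)^(−n)) = 1930.00·0.0200833 / (1 − 1.02008^(−36)).
Denominator 1 − (1+r)^(−36) = 0.511216505.
P = 38.7608 / 0.511216505 ≈ 75.82.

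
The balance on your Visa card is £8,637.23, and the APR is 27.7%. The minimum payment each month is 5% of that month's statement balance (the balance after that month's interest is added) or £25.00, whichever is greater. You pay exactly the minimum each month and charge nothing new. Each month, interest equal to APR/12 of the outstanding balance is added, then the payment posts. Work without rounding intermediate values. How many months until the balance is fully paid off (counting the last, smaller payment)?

128 months

Monthly rate r = 27.7%/12 = 2.30833% = 0.0230833.
While 5% of the post-interest balance exceeds £25.00, each month B ← (B·(1+r))·(1 − 0.05), i.e. B shrinks by the factor (1+r)·0.95 = 0.97193.
This holds for months 1–101. Entering month 102 the balance is £486.93; 5% of the post-interest balance is now below £25.00, so the flat £25.00 minimum applies from here.
From month 102 a fixed £25.00 at rate r clears £486.93 in 27 more payments. Total: 101 + 27 = 128 months.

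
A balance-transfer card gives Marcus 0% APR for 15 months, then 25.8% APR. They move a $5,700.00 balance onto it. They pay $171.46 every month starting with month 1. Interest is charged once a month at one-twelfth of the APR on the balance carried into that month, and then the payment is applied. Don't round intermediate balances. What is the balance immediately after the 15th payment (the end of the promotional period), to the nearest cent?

$3,128.10

Promo months 1–15 at r₀ = 0%/12 = 0; months 16+ at r₁ = 25.8%/12 = 0.0215.
After month 15 (no interest yet): B = $5,700.00 − 15·$171.46 = $3,128.10.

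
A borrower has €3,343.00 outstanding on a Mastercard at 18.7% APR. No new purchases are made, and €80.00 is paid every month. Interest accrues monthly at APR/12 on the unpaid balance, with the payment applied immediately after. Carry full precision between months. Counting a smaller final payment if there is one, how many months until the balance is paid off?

Monthly rate r = 18.7%/12 = 1.55833% = 0.0155833.
Recurrence: B ← B·(1+r) − €80.00.
Month 1: interest €52.10; balance after payment €3,315.10.
Month 2: interest €51.66; balance after payment €3,286.76.
Closed form: n = −ln(1 − rB₀/P)/ln(1+r) = −ln(0.34881)/ln(1.01558) ≈ 68.112, so the balance reaches zero during payment 69.

69 payments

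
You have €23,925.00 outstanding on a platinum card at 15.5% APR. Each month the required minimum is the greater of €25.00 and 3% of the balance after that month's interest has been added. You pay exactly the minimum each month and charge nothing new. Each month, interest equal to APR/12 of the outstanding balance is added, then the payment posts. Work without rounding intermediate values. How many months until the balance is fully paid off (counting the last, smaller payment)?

Monthly rate r = 15.5%/12 = 1.29167% = 0.0129167.
While 3% of the post-interest balance exceeds €25.00, each month B ← (B·(1+r))·(1 − 0.03), i.e. B shrinks by the factor (1+r)·0.97 = 0.98253.
This holds for months 1–192. Entering month 193 the balance is €811.29; 3% of the post-interest balance is now below €25.00, so the flat €25.00 minimum applies from here.
From month 193 a fixed €25.00 at rate r clears €811.29 in 43 more payments. Total: 192 + 43 = 235 months.

235 months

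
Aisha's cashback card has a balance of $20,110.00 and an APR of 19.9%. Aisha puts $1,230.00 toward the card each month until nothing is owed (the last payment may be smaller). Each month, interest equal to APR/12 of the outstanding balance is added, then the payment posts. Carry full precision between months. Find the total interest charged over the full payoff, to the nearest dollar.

Monthly rate r = 19.9%/12 = 1.65833% = 0.0165833.
Payoff takes n = ⌈−ln(1 − rB₀/P)/ln(1+r)⌉ = ⌈19.229⌉ = 20 payments; the last is $283.10.
Total paid = 19·$1,230.00 + $283.10 = $23,653.10.
Total interest = total paid − principal = $23,653.10 − $20,110.00 = $3,543.10.

$3,543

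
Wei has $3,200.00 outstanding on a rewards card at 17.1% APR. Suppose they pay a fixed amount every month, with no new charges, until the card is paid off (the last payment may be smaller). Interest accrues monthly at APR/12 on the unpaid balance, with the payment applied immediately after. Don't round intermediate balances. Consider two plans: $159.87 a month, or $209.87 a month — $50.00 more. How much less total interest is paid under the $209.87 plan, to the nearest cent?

$160.37

Monthly rate r = 17.1%/12 = 1.425% = 0.01425.
At $159.87/mo: n = ⌈−ln(1 − rB₀/P)/ln(1+r)⌉ = 24 payments (last $117.28); total interest = total paid − $3,200.00 = $594.29.
At $209.87/mo: 18 payments (last $66.13); total interest $433.92.
Interest saved = $594.29 − $433.92 = $160.37.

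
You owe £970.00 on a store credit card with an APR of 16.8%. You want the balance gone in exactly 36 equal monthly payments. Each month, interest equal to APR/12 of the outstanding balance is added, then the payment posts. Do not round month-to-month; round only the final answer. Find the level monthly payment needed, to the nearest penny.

Monthly rate r = 16.8%/12 = 1.4% = 0.014.
Level-payment amortization: P = B₀·r / (1 − (1+r)^(−n)) = 970.00·0.014 / (1 − 1.014^(−36)).
Denominator 1 − (1+r)^(−36) = 0.39377531.
P = 13.58 / 0.39377531 ≈ 34.49.

£34.49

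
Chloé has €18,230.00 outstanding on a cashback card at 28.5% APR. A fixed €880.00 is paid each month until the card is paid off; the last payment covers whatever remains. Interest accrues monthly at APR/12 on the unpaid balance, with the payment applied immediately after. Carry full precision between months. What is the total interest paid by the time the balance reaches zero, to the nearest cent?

Monthly rate r = 28.5%/12 = 2.375% = 0.02375.
Payoff takes n = ⌈−ln(1 − rB₀/P)/ln(1+r)⌉ = ⌈28.854⌉ = 29 payments; the last is €753.10.
Total paid = 28·€880.00 + €753.10 = €25,393.10.
Total interest = total paid − principal = €25,393.10 − €18,230.00 = €7,163.10.

€7,163.10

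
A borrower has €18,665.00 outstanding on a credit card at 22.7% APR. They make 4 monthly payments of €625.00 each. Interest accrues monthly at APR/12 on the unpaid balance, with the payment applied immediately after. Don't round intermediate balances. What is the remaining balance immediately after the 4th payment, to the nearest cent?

Monthly rate r = 22.7%/12 = 1.89167% = 0.0189167.
Each month: B ← B·(1+r) − €625.00.
Month 1: interest €353.08; balance after payment €18,393.08.
Month 2: interest €347.94; balance after payment €18,116.02.
Month 3: interest €342.69; balance after payment €17,833.71.
Month 4: interest €337.35; balance after payment €17,546.06.

€17,546.06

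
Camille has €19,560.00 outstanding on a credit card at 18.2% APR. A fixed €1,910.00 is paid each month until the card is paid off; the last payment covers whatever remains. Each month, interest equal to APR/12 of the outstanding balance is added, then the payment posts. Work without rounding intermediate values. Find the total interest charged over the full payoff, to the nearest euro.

€1,860

Monthly rate r = 18.2%/12 = 1.51667% = 0.0151667.
Payoff takes n = ⌈−ln(1 − rB₀/P)/ln(1+r)⌉ = ⌈11.214⌉ = 12 payments; the last is €410.47.
Total paid = 11·€1,910.00 + €410.47 = €21,420.47.
Total interest = total paid − principal = €21,420.47 − €19,560.00 = €1,860.47.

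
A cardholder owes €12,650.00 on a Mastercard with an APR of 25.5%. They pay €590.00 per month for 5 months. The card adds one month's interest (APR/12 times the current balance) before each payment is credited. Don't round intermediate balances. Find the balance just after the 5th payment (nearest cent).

Monthly rate r = 25.5%/12 = 2.125% = 0.02125.
Each month: B ← B·(1+r) − €590.00.
Month 1: interest €268.81; balance after payment €12,328.81.
Month 2: interest €261.99; balance after payment €12,000.80.
Month 3: interest €255.02; balance after payment €11,665.82.
Month 4: interest €247.90; balance after payment €11,323.72.
Month 5: interest €240.63; balance after payment €10,974.34.

€10,974.34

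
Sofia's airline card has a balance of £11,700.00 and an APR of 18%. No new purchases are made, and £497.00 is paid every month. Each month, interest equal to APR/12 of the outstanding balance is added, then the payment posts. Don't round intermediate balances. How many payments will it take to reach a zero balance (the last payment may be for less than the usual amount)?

Monthly rate r = 18%/12 = 1.5% = 0.015.
Recurrence: B ← B·(1+r) − £497.00.
Month 1: interest £175.50; balance after payment £11,378.50.
Month 2: interest £170.68; balance after payment £11,052.18.
Closed form: n = −ln(1 − rB₀/P)/ln(1+r) = −ln(0.64688)/ln(1.015) ≈ 29.257, so the balance reaches zero during payment 30.

30 payments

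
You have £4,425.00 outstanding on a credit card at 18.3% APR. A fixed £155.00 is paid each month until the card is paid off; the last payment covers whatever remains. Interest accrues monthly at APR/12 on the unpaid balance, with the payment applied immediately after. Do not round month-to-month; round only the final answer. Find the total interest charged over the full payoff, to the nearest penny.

Monthly rate r = 18.3%/12 = 1.525% = 0.01525.
Payoff takes n = ⌈−ln(1 − rB₀/P)/ln(1+r)⌉ = ⌈37.765⌉ = 38 payments; the last is £118.82.
Total paid = 37·£155.00 + £118.82 = £5,853.82.
Total interest = total paid − principal = £5,853.82 − £4,425.00 = £1,428.82.

£1,428.82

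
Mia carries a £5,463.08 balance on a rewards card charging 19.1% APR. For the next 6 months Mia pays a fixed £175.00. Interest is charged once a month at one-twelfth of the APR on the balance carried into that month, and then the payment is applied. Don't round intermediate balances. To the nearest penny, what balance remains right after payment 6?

Monthly rate r = 19.1%/12 = 1.59167% = 0.0159167.
Each month: B ← B·(1+r) − £175.00.
Month 1: interest £86.95; balance after payment £5,375.03.
Month 2: interest £85.55; balance after payment £5,285.59.
Month 3: interest £84.13; balance after payment £5,194.72.
Month 4: interest £82.68; balance after payment £5,102.40.
Month 5: interest £81.21; balance after payment £5,008.61.
Month 6: interest £79.72; balance after payment £4,913.33.

£4,913.33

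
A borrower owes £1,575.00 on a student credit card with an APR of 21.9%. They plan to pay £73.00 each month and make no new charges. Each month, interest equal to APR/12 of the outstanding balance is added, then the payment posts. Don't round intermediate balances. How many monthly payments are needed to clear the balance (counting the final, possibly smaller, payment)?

28 months

Monthly rate r = 21.9%/12 = 1.825% = 0.01825.
Recurrence: B ← B·(1+r) − £73.00.
Month 1: interest £28.74; balance after payment £1,530.74.
Month 2: interest £27.94; balance after payment £1,485.68.
Closed form: n = −ln(1 − rB₀/P)/ln(1+r) = −ln(0.60625)/ln(1.01825) ≈ 27.672, so the balance reaches zero during payment 28.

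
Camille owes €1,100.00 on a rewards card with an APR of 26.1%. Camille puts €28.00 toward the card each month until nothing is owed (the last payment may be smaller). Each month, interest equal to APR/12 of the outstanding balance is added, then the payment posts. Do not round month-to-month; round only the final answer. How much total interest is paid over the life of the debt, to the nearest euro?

€1,408

Monthly rate r = 26.1%/12 = 2.175% = 0.02175.
Payoff takes n = ⌈−ln(1 − rB₀/P)/ln(1+r)⌉ = ⌈89.573⌉ = 90 payments; the last is €16.12.
Total paid = 89·€28.00 + €16.12 = €2,508.12.
Total interest = total paid − principal = €2,508.12 − €1,100.00 = €1,408.12.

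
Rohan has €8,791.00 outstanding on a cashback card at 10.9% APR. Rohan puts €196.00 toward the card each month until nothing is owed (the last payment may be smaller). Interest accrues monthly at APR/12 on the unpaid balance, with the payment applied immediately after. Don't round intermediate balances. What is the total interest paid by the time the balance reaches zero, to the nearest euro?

€2,551

Monthly rate r = 10.9%/12 = 0.908333% = 0.00908333.
Payoff takes n = ⌈−ln(1 − rB₀/P)/ln(1+r)⌉ = ⌈57.866⌉ = 58 payments; the last is €169.89.
Total paid = 57·€196.00 + €169.89 = €11,341.89.
Total interest = total paid − principal = €11,341.89 − €8,791.00 = €2,550.89.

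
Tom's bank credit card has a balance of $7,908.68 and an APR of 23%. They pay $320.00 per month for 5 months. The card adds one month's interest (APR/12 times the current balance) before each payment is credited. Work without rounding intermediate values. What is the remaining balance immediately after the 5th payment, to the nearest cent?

Monthly rate r = 23%/12 = 1.91667% = 0.0191667.
Each month: B ← B·(1+r) − $320.00.
Month 1: interest $151.58; balance after payment $7,740.26.
Month 2: interest $148.36; balance after payment $7,568.62.
Month 3: interest $145.07; balance after payment $7,393.68.
Month 4: interest $141.71; balance after payment $7,215.40.
Month 5: interest $138.30; balance after payment $7,033.69.

$7,033.69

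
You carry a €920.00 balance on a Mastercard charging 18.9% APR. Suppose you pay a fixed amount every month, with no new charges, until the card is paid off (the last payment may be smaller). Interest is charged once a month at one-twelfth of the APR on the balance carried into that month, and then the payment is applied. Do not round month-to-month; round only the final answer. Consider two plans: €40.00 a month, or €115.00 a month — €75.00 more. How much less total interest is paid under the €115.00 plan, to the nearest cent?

€160.12

Monthly rate r = 18.9%/12 = 1.575% = 0.01575.
At €40.00/mo: n = ⌈−ln(1 − rB₀/P)/ln(1+r)⌉ = 29 payments (last €31.40); total interest = total paid − €920.00 = €231.40.
At €115.00/mo: 9 payments (last €71.28); total interest €71.28.
Interest saved = €231.40 − €71.28 = €160.12.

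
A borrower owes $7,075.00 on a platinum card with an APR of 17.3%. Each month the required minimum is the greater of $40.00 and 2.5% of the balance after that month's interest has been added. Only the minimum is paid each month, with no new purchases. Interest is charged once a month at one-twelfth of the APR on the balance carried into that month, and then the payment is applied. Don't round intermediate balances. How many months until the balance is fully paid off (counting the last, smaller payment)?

Monthly rate r = 17.3%/12 = 1.44167% = 0.0144167.
While 2.5% of the post-interest balance exceeds $40.00, each month B ← (B·(1+r))·(1 − 0.025), i.e. B shrinks by the factor (1+r)·0.975 = 0.98906.
This holds for months 1–137. Entering month 138 the balance is $1,566.76; 2.5% of the post-interest balance is now below $40.00, so the flat $40.00 minimum applies from here.
From month 138 a fixed $40.00 at rate r clears $1,566.76 in 59 more payments. Total: 137 + 59 = 196 months.

196 months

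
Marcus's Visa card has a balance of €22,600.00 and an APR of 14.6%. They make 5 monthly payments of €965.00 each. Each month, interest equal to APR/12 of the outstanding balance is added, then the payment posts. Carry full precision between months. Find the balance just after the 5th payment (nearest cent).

€19,064.85

Monthly rate r = 14.6%/12 = 1.21667% = 0.0121667.
Each month: B ← B·(1+r) − €965.00.
Month 1: interest €274.97; balance after payment €21,909.97.
Month 2: interest €266.57; balance after payment €21,211.54.
Month 3: interest €258.07; balance after payment €20,504.61.
Month 4: interest €249.47; balance after payment €19,789.08.
Month 5: interest €240.77; balance after payment €19,064.85.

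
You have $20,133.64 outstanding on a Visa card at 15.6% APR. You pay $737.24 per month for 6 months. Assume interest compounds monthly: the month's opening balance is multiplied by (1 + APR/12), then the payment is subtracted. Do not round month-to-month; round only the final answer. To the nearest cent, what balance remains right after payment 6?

Monthly rate r = 15.6%/12 = 1.3% = 0.013.
Each month: B ← B·(1+r) − $737.24.
Month 1: interest $261.74; balance after payment $19,658.14.
Month 2: interest $255.56; balance after payment $19,176.45.
Month 3: interest $249.29; balance after payment $18,688.51.
Month 4: interest $242.95; balance after payment $18,194.22.
Month 5: interest $236.52; balance after payment $17,693.50.
Month 6: interest $230.02; balance after payment $17,186.28.

$17,186.28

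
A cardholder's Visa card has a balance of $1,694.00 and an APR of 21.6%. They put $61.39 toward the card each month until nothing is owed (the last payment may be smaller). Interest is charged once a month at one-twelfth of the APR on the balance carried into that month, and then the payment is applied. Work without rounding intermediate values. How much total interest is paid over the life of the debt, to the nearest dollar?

$669

Monthly rate r = 21.6%/12 = 1.8% = 0.018.
Payoff takes n = ⌈−ln(1 − rB₀/P)/ln(1+r)⌉ = ⌈38.484⌉ = 39 payments; the last is $29.86.
Total paid = 38·$61.39 + $29.86 = $2,362.68.
Total interest = total paid − principal = $2,362.68 − $1,694.00 = $668.68.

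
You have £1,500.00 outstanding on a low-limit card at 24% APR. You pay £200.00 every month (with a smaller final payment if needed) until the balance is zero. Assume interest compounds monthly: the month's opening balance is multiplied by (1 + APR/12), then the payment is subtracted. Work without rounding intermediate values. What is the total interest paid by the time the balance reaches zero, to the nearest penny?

Monthly rate r = 24%/12 = 2% = 0.02.
Payoff takes n = ⌈−ln(1 − rB₀/P)/ln(1+r)⌉ = ⌈8.207⌉ = 9 payments; the last is £41.71.
Total paid = 8·£200.00 + £41.71 = £1,641.71.
Total interest = total paid − principal = £1,641.71 − £1,500.00 = £141.71.

£141.71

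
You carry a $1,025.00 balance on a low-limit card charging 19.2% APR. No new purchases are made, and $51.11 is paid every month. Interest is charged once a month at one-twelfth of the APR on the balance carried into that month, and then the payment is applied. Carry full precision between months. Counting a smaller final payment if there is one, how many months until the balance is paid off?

Monthly rate r = 19.2%/12 = 1.6% = 0.016.
Recurrence: B ← B·(1+r) − $51.11.
Month 1: interest $16.40; balance after payment $990.29.
Month 2: interest $15.84; balance after payment $955.02.
Closed form: n = −ln(1 − rB₀/P)/ln(1+r) = −ln(0.67912)/ln(1.016) ≈ 24.377, so the balance reaches zero during payment 25.

25 payments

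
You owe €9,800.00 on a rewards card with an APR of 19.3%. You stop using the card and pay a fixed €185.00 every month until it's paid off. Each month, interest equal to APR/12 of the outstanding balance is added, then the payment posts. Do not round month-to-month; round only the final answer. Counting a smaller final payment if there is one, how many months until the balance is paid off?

120 months

Monthly rate r = 19.3%/12 = 1.60833% = 0.0160833.
Recurrence: B ← B·(1+r) − €185.00.
Month 1: interest €157.62; balance after payment €9,772.62.
Month 2: interest €157.18; balance after payment €9,744.79.
Closed form: n = −ln(1 − rB₀/P)/ln(1+r) = −ln(0.14802)/ln(1.01608) ≈ 119.735, so the balance reaches zero during payment 120.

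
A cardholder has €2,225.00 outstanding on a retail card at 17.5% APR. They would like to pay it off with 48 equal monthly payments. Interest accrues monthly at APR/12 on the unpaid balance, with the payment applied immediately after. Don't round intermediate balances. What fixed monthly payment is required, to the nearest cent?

€64.78

Monthly rate r = 17.5%/12 = 1.45833% = 0.0145833.
Level-payment amortization: P = B₀·r / (1 − (1+r)^(−n)) = 2225.00·0.0145833 / (1 − 1.01458^(−48)).
Denominator 1 − (1+r)^(−48) = 0.500898063.
P = 32.4479 / 0.500898063 ≈ 64.78.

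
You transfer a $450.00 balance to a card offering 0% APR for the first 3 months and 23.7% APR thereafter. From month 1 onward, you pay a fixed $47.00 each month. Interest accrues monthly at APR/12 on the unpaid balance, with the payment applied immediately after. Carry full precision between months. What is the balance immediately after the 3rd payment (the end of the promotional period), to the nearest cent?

$309.00

Promo months 1–3 at r₀ = 0%/12 = 0; months 4+ at r₁ = 23.7%/12 = 0.01975.
After month 3 (no interest yet): B = $450.00 − 3·$47.00 = $309.00.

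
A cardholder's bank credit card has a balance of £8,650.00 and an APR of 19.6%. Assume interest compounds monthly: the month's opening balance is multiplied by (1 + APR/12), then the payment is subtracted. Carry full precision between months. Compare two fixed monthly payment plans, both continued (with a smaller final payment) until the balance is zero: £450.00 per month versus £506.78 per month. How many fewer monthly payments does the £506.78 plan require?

Monthly rate r = 19.6%/12 = 1.63333% = 0.0163333.
At £450.00/mo: n = ⌈−ln(1 − rB₀/P)/ln(1+r)⌉ = 24 payments (last £117.13); total interest = total paid − £8,650.00 = £1,817.13.
At £506.78/mo: 21 payments (last £87.93); total interest £1,573.53.
Payments saved = 24 − 21 = 3.

3 fewer payments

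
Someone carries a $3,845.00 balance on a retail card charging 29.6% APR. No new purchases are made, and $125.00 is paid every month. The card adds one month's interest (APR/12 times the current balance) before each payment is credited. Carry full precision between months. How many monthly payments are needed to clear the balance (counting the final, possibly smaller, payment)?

Monthly rate r = 29.6%/12 = 2.46667% = 0.0246667.
Recurrence: B ← B·(1+r) − $125.00.
Month 1: interest $94.84; balance after payment $3,814.84.
Month 2: interest $94.10; balance after payment $3,783.94.
Closed form: n = −ln(1 − rB₀/P)/ln(1+r) = −ln(0.24125)/ln(1.02467) ≈ 58.353, so the balance reaches zero during payment 59.

59 months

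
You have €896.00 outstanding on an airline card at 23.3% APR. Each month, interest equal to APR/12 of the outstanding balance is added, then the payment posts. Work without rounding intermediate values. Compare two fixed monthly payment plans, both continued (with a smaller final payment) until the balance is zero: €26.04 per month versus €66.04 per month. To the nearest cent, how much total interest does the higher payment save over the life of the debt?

€443.45

Monthly rate r = 23.3%/12 = 1.94167% = 0.0194167.
At €26.04/mo: n = ⌈−ln(1 − rB₀/P)/ln(1+r)⌉ = 58 payments (last €9.24); total interest = total paid − €896.00 = €597.52.
At €66.04/mo: 16 payments (last €59.47); total interest €154.07.
Interest saved = €597.52 − €154.07 = €443.45.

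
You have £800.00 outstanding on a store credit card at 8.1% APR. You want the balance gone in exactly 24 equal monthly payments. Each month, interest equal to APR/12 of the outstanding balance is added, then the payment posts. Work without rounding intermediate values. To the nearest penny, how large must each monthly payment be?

£36.22

Monthly rate r = 8.1%/12 = 0.675% = 0.00675.
Level-payment amortization: P = B₀·r / (1 − (1+r)^(−n)) = 800.00·0.00675 / (1 − 1.00675^(−24)).
Denominator 1 − (1+r)^(−24) = 0.149095773.
P = 5.4 / 0.149095773 ≈ 36.22.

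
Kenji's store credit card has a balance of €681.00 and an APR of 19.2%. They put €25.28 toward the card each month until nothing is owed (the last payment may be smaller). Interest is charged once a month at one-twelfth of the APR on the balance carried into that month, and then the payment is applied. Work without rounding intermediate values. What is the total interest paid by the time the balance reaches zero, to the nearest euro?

Monthly rate r = 19.2%/12 = 1.6% = 0.016.
Payoff takes n = ⌈−ln(1 − rB₀/P)/ln(1+r)⌉ = ⌈35.525⌉ = 36 payments; the last is €13.32.
Total paid = 35·€25.28 + €13.32 = €898.12.
Total interest = total paid − principal = €898.12 − €681.00 = €217.12.

€217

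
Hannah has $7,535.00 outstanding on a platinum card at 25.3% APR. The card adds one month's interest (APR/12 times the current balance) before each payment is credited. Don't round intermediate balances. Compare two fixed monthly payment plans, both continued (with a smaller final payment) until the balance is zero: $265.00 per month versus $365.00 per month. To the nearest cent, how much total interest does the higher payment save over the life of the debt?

Monthly rate r = 25.3%/12 = 2.10833% = 0.0210833.
At $265.00/mo: n = ⌈−ln(1 − rB₀/P)/ln(1+r)⌉ = 44 payments (last $226.93); total interest = total paid − $7,535.00 = $4,086.93.
At $365.00/mo: 28 payments (last $141.27); total interest $2,461.27.
Interest saved = $4,086.93 − $2,461.27 = $1,625.66.

$1,625.66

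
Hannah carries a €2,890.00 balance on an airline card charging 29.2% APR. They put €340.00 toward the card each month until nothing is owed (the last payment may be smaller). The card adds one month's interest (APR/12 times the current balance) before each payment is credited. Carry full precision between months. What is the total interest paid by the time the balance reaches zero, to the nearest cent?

Monthly rate r = 29.2%/12 = 2.43333% = 0.0243333.
Payoff takes n = ⌈−ln(1 − rB₀/P)/ln(1+r)⌉ = ⌈9.638⌉ = 10 payments; the last is €217.94.
Total paid = 9·€340.00 + €217.94 = €3,277.94.
Total interest = total paid − principal = €3,277.94 − €2,890.00 = €387.94.

€387.94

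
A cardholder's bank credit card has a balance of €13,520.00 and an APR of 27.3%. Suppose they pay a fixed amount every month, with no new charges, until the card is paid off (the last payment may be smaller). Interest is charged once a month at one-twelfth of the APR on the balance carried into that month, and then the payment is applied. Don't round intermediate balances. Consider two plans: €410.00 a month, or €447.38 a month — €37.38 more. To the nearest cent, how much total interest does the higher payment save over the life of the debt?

Monthly rate r = 27.3%/12 = 2.275% = 0.02275.
At €410.00/mo: n = ⌈−ln(1 − rB₀/P)/ln(1+r)⌉ = 62 payments (last €272.15); total interest = total paid − €13,520.00 = €11,762.15.
At €447.38/mo: 52 payments (last €318.18); total interest €9,614.56.
Interest saved = €11,762.15 − €9,614.56 = €2,147.59.

€2,147.59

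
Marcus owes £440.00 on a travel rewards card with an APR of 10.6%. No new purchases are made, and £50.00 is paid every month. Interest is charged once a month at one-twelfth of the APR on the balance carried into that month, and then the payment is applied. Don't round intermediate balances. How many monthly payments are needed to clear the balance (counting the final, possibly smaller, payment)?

Monthly rate r = 10.6%/12 = 0.883333% = 0.00883333.
Recurrence: B ← B·(1+r) − £50.00.
Month 1: interest £3.89; balance after payment £393.89.
Month 2: interest £3.48; balance after payment £347.37.
Closed form: n = −ln(1 − rB₀/P)/ln(1+r) = −ln(0.92227)/ln(1.00883) ≈ 9.201, so the balance reaches zero during payment 10.

10 months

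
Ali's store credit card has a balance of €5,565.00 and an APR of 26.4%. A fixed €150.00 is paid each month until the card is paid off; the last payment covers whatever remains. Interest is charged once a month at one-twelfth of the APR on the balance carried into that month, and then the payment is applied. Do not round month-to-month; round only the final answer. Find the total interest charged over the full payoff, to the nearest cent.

Monthly rate r = 26.4%/12 = 2.2% = 0.022.
Payoff takes n = ⌈−ln(1 − rB₀/P)/ln(1+r)⌉ = ⌈77.840⌉ = 78 payments; the last is €126.17.
Total paid = 77·€150.00 + €126.17 = €11,676.17.
Total interest = total paid − principal = €11,676.17 − €5,565.00 = €6,111.17.

€6,111.17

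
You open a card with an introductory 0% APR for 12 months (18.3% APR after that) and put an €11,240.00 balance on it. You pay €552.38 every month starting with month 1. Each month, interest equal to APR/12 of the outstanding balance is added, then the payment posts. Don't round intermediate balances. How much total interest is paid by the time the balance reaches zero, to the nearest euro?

Promo months 1–12 at r₀ = 0%/12 = 0; months 13+ at r₁ = 18.3%/12 = 0.01525.
After month 12 (no interest yet): B = €11,240.00 − 12·€552.38 = €4,611.44.
Then at r₁ with €552.38/mo: n₂ = −ln(1 − r₁·B/P)/ln(1+r₁) ≈ 9.00 → 9 more payments.
Total paid = 20·€552.38 + €551.04 = €11,598.64; interest = €11,598.64 − €11,240.00 = €358.64.

€359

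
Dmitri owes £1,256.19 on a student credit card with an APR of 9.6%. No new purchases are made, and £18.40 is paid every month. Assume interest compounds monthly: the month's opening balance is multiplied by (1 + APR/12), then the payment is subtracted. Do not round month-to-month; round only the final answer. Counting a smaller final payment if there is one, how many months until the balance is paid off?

100 months

Monthly rate r = 9.6%/12 = 0.8% = 0.008.
Recurrence: B ← B·(1+r) − £18.40.
Month 1: interest £10.05; balance after payment £1,247.84.
Month 2: interest £9.98; balance after payment £1,239.42.
Closed form: n = −ln(1 − rB₀/P)/ln(1+r) = −ln(0.45383)/ln(1.008) ≈ 99.148, so the balance reaches zero during payment 100.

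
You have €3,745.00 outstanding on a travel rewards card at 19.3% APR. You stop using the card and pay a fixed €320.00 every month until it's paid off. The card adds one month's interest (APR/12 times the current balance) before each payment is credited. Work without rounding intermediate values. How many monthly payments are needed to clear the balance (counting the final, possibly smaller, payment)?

14 months

Monthly rate r = 19.3%/12 = 1.60833% = 0.0160833.
Recurrence: B ← B·(1+r) − €320.00.
Month 1: interest €60.23; balance after payment €3,485.23.
Month 2: interest €56.05; balance after payment €3,221.29.
Closed form: n = −ln(1 − rB₀/P)/ln(1+r) = −ln(0.81177)/ln(1.01608) ≈ 13.070, so the balance reaches zero during payment 14.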